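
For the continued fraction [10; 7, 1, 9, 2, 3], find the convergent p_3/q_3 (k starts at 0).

800/79

Using pₖ = aₖpₖ₋₁ + pₖ₋₂, qₖ = aₖqₖ₋₁ + qₖ₋₂ (with p₋₁=1, p₋₂=0, q₋₁=0, q₋₂=1):
  k=0: a=10, p=10, q=1
  k=1: a=7, p=71, q=7
  k=2: a=1, p=81, q=8
  k=3: a=9, p=800, q=79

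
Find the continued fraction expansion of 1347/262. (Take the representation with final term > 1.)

1347 = 5*262 + 37
262 = 7*37 + 3
37 = 12*3 + 1
3 = 3*1 + 0  (stop)
So 1347/262 = [5; 7, 12, 3].

[5; 7, 12, 3]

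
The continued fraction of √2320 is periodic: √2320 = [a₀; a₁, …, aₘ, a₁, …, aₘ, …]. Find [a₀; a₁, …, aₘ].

a₀ = ⌊√2320⌋ = 48.

[48; 6, 96]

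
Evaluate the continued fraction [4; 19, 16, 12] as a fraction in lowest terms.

14909/3679

Fold from the inside: start with 12/1.
  16 + 1/12 = 193/12
  19 + 12/193 = 3679/193
  4 + 193/3679 = 14909/3679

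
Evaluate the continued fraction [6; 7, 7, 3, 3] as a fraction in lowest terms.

Using pₖ = aₖpₖ₋₁ + pₖ₋₂ and qₖ = aₖqₖ₋₁ + qₖ₋₂:
  k=0: a=6, p=6, q=1
  k=1: a=7, p=43, q=7
  k=2: a=7, p=307, q=50
  k=3: a=3, p=964, q=157
  k=4: a=3, p=3199, q=521

3199/521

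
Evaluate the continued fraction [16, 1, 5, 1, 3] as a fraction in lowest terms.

Using pₖ = aₖpₖ₋₁ + pₖ₋₂ and qₖ = aₖqₖ₋₁ + qₖ₋₂:
  k=0: a=16, p=16, q=1
  k=1: a=1, p=17, q=1
  k=2: a=5, p=101, q=6
  k=3: a=1, p=118, q=7
  k=4: a=3, p=455, q=27

455/27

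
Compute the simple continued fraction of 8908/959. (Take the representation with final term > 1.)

8908 = 9*959 + 277
959 = 3*277 + 128
277 = 2*128 + 21
128 = 6*21 + 2
21 = 10*2 + 1
2 = 2*1 + 0  (stop)
So 8908/959 = [9; 3, 2, 6, 10, 2].

[9; 3, 2, 6, 10, 2]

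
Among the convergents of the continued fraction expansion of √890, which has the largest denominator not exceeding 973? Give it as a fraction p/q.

√890 = [29; 1, 4, 1, 58, …] (period length 4).
Convergents:
  p_0/q_0 = 29/1
  p_1/q_1 = 30/1
  p_2/q_2 = 149/5
  p_3/q_3 = 179/6
  p_4/q_4 = 10531/353
  p_5/q_5 = 10710/359
  p_6/q_6 = 53371/1789
q_5 = 359 ≤ 973 < 1789 = q_6, so the answer is 10710/359.

10710/359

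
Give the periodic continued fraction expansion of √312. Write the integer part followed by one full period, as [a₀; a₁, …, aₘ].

a₀ = ⌊√312⌋ = 17.

[17; 1, 1, 1, 34]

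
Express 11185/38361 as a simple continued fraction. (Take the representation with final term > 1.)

11185 = 0*38361 + 11185
38361 = 3*11185 + 4806
11185 = 2*4806 + 1573
4806 = 3*1573 + 87
1573 = 18*87 + 7
87 = 12*7 + 3
7 = 2*3 + 1
3 = 3*1 + 0  (stop)
So 11185/38361 = [0; 3, 2, 3, 18, 12, 2, 3].

[0; 3, 2, 3, 18, 12, 2, 3]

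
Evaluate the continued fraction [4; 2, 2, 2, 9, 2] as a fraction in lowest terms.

1051/238

Fold from the inside: start with 2/1.
  9 + 1/2 = 19/2
  2 + 2/19 = 40/19
  2 + 19/40 = 99/40
  2 + 40/99 = 238/99
  4 + 99/238 = 1051/238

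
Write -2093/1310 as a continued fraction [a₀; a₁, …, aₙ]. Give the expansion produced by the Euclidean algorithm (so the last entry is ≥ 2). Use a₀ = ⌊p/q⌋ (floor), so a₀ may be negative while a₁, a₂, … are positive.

-2093 = -2·1310 + 527
1310 = 2·527 + 256
527 = 2·256 + 15
256 = 17·15 + 1
15 = 15·1 + 0  (stop)
So -2093/1310 = [-2; 2, 2, 17, 15].

[-2; 2, 2, 17, 15]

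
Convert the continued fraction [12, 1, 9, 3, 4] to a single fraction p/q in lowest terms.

1729/134

Using pₖ = aₖpₖ₋₁ + pₖ₋₂ and qₖ = aₖqₖ₋₁ + qₖ₋₂:
  k=0: a=12, p=12, q=1
  k=1: a=1, p=13, q=1
  k=2: a=9, p=129, q=10
  k=3: a=3, p=400, q=31
  k=4: a=4, p=1729, q=134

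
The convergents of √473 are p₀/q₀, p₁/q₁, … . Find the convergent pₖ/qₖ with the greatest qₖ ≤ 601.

√473 = [21; 1, 2, 1, 42, …] (period length 4).
Convergents:
  p_0/q_0 = 21/1
  p_1/q_1 = 22/1
  p_2/q_2 = 65/3
  p_3/q_3 = 87/4
  p_4/q_4 = 3719/171
  p_5/q_5 = 3806/175
  p_6/q_6 = 11331/521
  p_7/q_7 = 15137/696
q_6 = 521 ≤ 601 < 696 = q_7, so the answer is 11331/521.

11331/521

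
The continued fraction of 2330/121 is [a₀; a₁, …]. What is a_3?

9

2330 = 19·121 + 31   →  a_0 = 19
121 = 3·31 + 28   →  a_1 = 3
31 = 1·28 + 3   →  a_2 = 1
28 = 9·3 + 1   →  a_3 = 9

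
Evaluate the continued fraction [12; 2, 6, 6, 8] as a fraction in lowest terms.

8138/653

Using pₖ = aₖpₖ₋₁ + pₖ₋₂ and qₖ = aₖqₖ₋₁ + qₖ₋₂:
  k=0: a=12, p=12, q=1
  k=1: a=2, p=25, q=2
  k=2: a=6, p=162, q=13
  k=3: a=6, p=997, q=80
  k=4: a=8, p=8138, q=653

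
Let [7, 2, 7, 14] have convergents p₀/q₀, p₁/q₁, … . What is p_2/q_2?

Using pₖ = aₖpₖ₋₁ + pₖ₋₂, qₖ = aₖqₖ₋₁ + qₖ₋₂ (with p₋₁=1, p₋₂=0, q₋₁=0, q₋₂=1):
  k=0: a=7, p=7, q=1
  k=1: a=2, p=15, q=2
  k=2: a=7, p=112, q=15

112/15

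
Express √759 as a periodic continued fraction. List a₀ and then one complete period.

a₀ = ⌊√759⌋ = 27.
With m₀=0, d₀=1 and mₖ₊₁ = dₖaₖ − mₖ, dₖ₊₁ = (n − mₖ₊₁²)/dₖ, aₖ₊₁ = ⌊(a₀+mₖ₊₁)/dₖ₊₁⌋:
  k=1: m=27, d=30, a=1
  k=2: m=3, d=25, a=1
  k=3: m=22, d=11, a=4
  k=4: m=22, d=25, a=1
  k=5: m=3, d=30, a=1
  k=6: m=27, d=1, a=54
d=1 and a=2a₀=54 at k=6, so the next step gives (m, d) = (27, 30) again — its k=1 value — and the period has length 6.

[27; 1, 1, 4, 1, 1, 54]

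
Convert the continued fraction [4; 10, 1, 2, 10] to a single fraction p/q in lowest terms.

1355/331

Using pₖ = aₖpₖ₋₁ + pₖ₋₂ and qₖ = aₖqₖ₋₁ + qₖ₋₂:
  k=0: a=4, p=4, q=1
  k=1: a=10, p=41, q=10
  k=2: a=1, p=45, q=11
  k=3: a=2, p=131, q=32
  k=4: a=10, p=1355, q=331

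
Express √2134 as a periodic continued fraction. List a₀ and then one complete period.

a₀ = ⌊√2134⌋ = 46.
With m₀=0, d₀=1 and mₖ₊₁ = dₖaₖ − mₖ, dₖ₊₁ = (n − mₖ₊₁²)/dₖ, aₖ₊₁ = ⌊(a₀+mₖ₊₁)/dₖ₊₁⌋:
  k=1: m=46, d=18, a=5
  k=2: m=44, d=11, a=8
  k=3: m=44, d=18, a=5
  k=4: m=46, d=1, a=92
d=1 and a=2a₀=92 at k=4, so the next step gives (m, d) = (46, 18) again — its k=1 value — and the period has length 4.

[46; 5, 8, 5, 92]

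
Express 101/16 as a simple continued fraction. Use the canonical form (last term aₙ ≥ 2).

101 = 6×16 + 5
16 = 3×5 + 1
5 = 5×1 + 0  (stop)
So 101/16 = [6; 3, 5].

[6; 3, 5]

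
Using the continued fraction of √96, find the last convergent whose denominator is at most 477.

√96 = [9; 1, 3, 1, 18, …] (period length 4).
Convergents:
  p_0/q_0 = 9/1
  p_1/q_1 = 10/1
  p_2/q_2 = 39/4
  p_3/q_3 = 49/5
  p_4/q_4 = 921/94
  p_5/q_5 = 970/99
  p_6/q_6 = 3831/391
  p_7/q_7 = 4801/490
q_6 = 391 ≤ 477 < 490 = q_7, so the answer is 3831/391.

3831/391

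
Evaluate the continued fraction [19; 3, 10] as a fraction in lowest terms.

Fold from the inside: start with 10/1.
  3 + 1/10 = 31/10
  19 + 10/31 = 599/31

599/31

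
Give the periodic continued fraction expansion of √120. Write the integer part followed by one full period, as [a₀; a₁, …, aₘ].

a₀ = ⌊√120⌋ = 10.
With m₀=0, d₀=1 and mₖ₊₁ = dₖaₖ − mₖ, dₖ₊₁ = (n − mₖ₊₁²)/dₖ, aₖ₊₁ = ⌊(a₀+mₖ₊₁)/dₖ₊₁⌋:
  k=1: m=10, d=20, a=1
  k=2: m=10, d=1, a=20
d=1 and a=2a₀=20 at k=2, so the next step gives (m, d) = (10, 20) again — its k=1 value — and the period has length 2.

[10; 1, 20]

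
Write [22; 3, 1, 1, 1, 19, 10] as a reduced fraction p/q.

48355/2171

Using pₖ = aₖpₖ₋₁ + pₖ₋₂ and qₖ = aₖqₖ₋₁ + qₖ₋₂:
  k=0: a=22, p=22, q=1
  k=1: a=3, p=67, q=3
  k=2: a=1, p=89, q=4
  k=3: a=1, p=156, q=7
  k=4: a=1, p=245, q=11
  k=5: a=19, p=4811, q=216
  k=6: a=10, p=48355, q=2171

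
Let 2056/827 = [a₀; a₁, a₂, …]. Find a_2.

2056 = 2·827 + 402   →  a_0 = 2
827 = 2·402 + 23   →  a_1 = 2
402 = 17·23 + 11   →  a_2 = 17

17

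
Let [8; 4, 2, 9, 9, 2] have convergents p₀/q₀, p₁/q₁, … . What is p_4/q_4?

Using pₖ = aₖpₖ₋₁ + pₖ₋₂, qₖ = aₖqₖ₋₁ + qₖ₋₂ (with p₋₁=1, p₋₂=0, q₋₁=0, q₋₂=1):
  k=0: a=8, p=8, q=1
  k=1: a=4, p=33, q=4
  k=2: a=2, p=74, q=9
  k=3: a=9, p=699, q=85
  k=4: a=9, p=6365, q=774

6365/774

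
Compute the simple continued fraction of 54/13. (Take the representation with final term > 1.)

54 = 4×13 + 2
13 = 6×2 + 1
2 = 2×1 + 0  (stop)
So 54/13 = [4; 6, 2].

[4; 6, 2]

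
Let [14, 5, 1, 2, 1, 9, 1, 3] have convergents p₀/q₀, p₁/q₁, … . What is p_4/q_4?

Using pₖ = aₖpₖ₋₁ + pₖ₋₂, qₖ = aₖqₖ₋₁ + qₖ₋₂ (with p₋₁=1, p₋₂=0, q₋₁=0, q₋₂=1):
  k=0: a=14, p=14, q=1
  k=1: a=5, p=71, q=5
  k=2: a=1, p=85, q=6
  k=3: a=2, p=241, q=17
  k=4: a=1, p=326, q=23

326/23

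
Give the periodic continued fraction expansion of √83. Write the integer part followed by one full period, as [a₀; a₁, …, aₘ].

[9; 9, 18]

a₀ = ⌊√83⌋ = 9.
With m₀=0, d₀=1 and mₖ₊₁ = dₖaₖ − mₖ, dₖ₊₁ = (n − mₖ₊₁²)/dₖ, aₖ₊₁ = ⌊(a₀+mₖ₊₁)/dₖ₊₁⌋:
  k=1: m=9, d=2, a=9
  k=2: m=9, d=1, a=18
d=1 and a=2a₀=18 at k=2, so the next step gives (m, d) = (9, 2) again — its k=1 value — and the period has length 2.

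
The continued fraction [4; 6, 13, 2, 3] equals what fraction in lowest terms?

Fold from the inside: start with 3/1.
  2 + 1/3 = 7/3
  13 + 3/7 = 94/7
  6 + 7/94 = 571/94
  4 + 94/571 = 2378/571

2378/571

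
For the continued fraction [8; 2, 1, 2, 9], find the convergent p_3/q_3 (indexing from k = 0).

67/8

Using pₖ = aₖpₖ₋₁ + pₖ₋₂, qₖ = aₖqₖ₋₁ + qₖ₋₂ (with p₋₁=1, p₋₂=0, q₋₁=0, q₋₂=1):
  k=0: a=8, p=8, q=1
  k=1: a=2, p=17, q=2
  k=2: a=1, p=25, q=3
  k=3: a=2, p=67, q=8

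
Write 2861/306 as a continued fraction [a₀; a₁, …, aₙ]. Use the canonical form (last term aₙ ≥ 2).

[9; 2, 1, 6, 7, 2]

2861 = 9·306 + 107
306 = 2·107 + 92
107 = 1·92 + 15
92 = 6·15 + 2
15 = 7·2 + 1
2 = 2·1 + 0  (stop)
So 2861/306 = [9; 2, 1, 6, 7, 2].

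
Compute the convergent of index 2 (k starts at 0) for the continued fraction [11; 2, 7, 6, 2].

Using pₖ = aₖpₖ₋₁ + pₖ₋₂, qₖ = aₖqₖ₋₁ + qₖ₋₂ (with p₋₁=1, p₋₂=0, q₋₁=0, q₋₂=1):
  k=0: a=11, p=11, q=1
  k=1: a=2, p=23, q=2
  k=2: a=7, p=172, q=15

172/15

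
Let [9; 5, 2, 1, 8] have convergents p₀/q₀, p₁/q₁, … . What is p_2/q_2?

101/11

Using pₖ = aₖpₖ₋₁ + pₖ₋₂, qₖ = aₖqₖ₋₁ + qₖ₋₂ (with p₋₁=1, p₋₂=0, q₋₁=0, q₋₂=1):
  k=0: a=9, p=9, q=1
  k=1: a=5, p=46, q=5
  k=2: a=2, p=101, q=11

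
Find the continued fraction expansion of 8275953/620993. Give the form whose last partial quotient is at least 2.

[13; 3, 17, 8, 2, 3, 14, 14]

8275953 = 13*620993 + 203044
620993 = 3*203044 + 11861
203044 = 17*11861 + 1407
11861 = 8*1407 + 605
1407 = 2*605 + 197
605 = 3*197 + 14
197 = 14*14 + 1
14 = 14*1 + 0  (stop)
So 8275953/620993 = [13; 3, 17, 8, 2, 3, 14, 14].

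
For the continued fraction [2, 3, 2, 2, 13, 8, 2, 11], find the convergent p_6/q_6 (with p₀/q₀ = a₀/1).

Using pₖ = aₖpₖ₋₁ + pₖ₋₂, qₖ = aₖqₖ₋₁ + qₖ₋₂ (with p₋₁=1, p₋₂=0, q₋₁=0, q₋₂=1):
  k=0: a=2, p=2, q=1
  k=1: a=3, p=7, q=3
  k=2: a=2, p=16, q=7
  k=3: a=2, p=39, q=17
  k=4: a=13, p=523, q=228
  k=5: a=8, p=4223, q=1841
  k=6: a=2, p=8969, q=3910

8969/3910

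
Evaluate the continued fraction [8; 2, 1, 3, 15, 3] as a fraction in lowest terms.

Using pₖ = aₖpₖ₋₁ + pₖ₋₂ and qₖ = aₖqₖ₋₁ + qₖ₋₂:
  k=0: a=8, p=8, q=1
  k=1: a=2, p=17, q=2
  k=2: a=1, p=25, q=3
  k=3: a=3, p=92, q=11
  k=4: a=15, p=1405, q=168
  k=5: a=3, p=4307, q=515

4307/515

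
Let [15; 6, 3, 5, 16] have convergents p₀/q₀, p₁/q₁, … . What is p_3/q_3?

1531/101

Using pₖ = aₖpₖ₋₁ + pₖ₋₂, qₖ = aₖqₖ₋₁ + qₖ₋₂ (with p₋₁=1, p₋₂=0, q₋₁=0, q₋₂=1):
  k=0: a=15, p=15, q=1
  k=1: a=6, p=91, q=6
  k=2: a=3, p=288, q=19
  k=3: a=5, p=1531, q=101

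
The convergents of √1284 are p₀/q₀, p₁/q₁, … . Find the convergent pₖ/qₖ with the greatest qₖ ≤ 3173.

√1284 = [35; 1, 4, 1, 70, …] (period length 4).
Convergents:
  p_0/q_0 = 35/1
  p_1/q_1 = 36/1
  p_2/q_2 = 179/5
  p_3/q_3 = 215/6
  p_4/q_4 = 15229/425
  p_5/q_5 = 15444/431
  p_6/q_6 = 77005/2149
  p_7/q_7 = 92449/2580
  p_8/q_8 = 6548435/182749
q_7 = 2580 ≤ 3173 < 182749 = q_8, so the answer is 92449/2580.

92449/2580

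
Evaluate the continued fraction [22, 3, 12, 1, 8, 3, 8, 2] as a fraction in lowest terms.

437591/19601

Fold from the inside: start with 2/1.
  8 + 1/2 = 17/2
  3 + 2/17 = 53/17
  8 + 17/53 = 441/53
  1 + 53/441 = 494/441
  12 + 441/494 = 6369/494
  3 + 494/6369 = 19601/6369
  22 + 6369/19601 = 437591/19601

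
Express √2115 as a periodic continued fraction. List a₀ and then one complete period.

[45; 1, 90]

a₀ = ⌊√2115⌋ = 45.
With m₀=0, d₀=1 and mₖ₊₁ = dₖaₖ − mₖ, dₖ₊₁ = (n − mₖ₊₁²)/dₖ, aₖ₊₁ = ⌊(a₀+mₖ₊₁)/dₖ₊₁⌋:
  k=1: m=45, d=90, a=1
  k=2: m=45, d=1, a=90
d=1 and a=2a₀=90 at k=2, so the next step gives (m, d) = (45, 90) again — its k=1 value — and the period has length 2.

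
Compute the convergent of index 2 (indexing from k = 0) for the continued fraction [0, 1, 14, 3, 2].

14/15

Using pₖ = aₖpₖ₋₁ + pₖ₋₂, qₖ = aₖqₖ₋₁ + qₖ₋₂ (with p₋₁=1, p₋₂=0, q₋₁=0, q₋₂=1):
  k=0: a=0, p=0, q=1
  k=1: a=1, p=1, q=1
  k=2: a=14, p=14, q=15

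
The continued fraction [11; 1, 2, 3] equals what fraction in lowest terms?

Fold from the inside: start with 3/1.
  2 + 1/3 = 7/3
  1 + 3/7 = 10/7
  11 + 7/10 = 117/10

117/10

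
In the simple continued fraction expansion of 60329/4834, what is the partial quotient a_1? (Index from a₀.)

60329 = 12·4834 + 2321   →  a_0 = 12
4834 = 2·2321 + 192   →  a_1 = 2

2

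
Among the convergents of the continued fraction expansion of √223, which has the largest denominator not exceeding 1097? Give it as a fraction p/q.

6705/449

√223 = [14; 1, 13, 1, 28, …] (period length 4).
Convergents:
  p_0/q_0 = 14/1
  p_1/q_1 = 15/1
  p_2/q_2 = 209/14
  p_3/q_3 = 224/15
  p_4/q_4 = 6481/434
  p_5/q_5 = 6705/449
  p_6/q_6 = 93646/6271
q_5 = 449 ≤ 1097 < 6271 = q_6, so the answer is 6705/449.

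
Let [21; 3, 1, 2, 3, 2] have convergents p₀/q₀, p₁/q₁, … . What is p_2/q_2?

Using pₖ = aₖpₖ₋₁ + pₖ₋₂, qₖ = aₖqₖ₋₁ + qₖ₋₂ (with p₋₁=1, p₋₂=0, q₋₁=0, q₋₂=1):
  k=0: a=21, p=21, q=1
  k=1: a=3, p=64, q=3
  k=2: a=1, p=85, q=4

85/4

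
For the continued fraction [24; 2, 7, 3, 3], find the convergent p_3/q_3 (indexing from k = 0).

1150/47

Using pₖ = aₖpₖ₋₁ + pₖ₋₂, qₖ = aₖqₖ₋₁ + qₖ₋₂ (with p₋₁=1, p₋₂=0, q₋₁=0, q₋₂=1):
  k=0: a=24, p=24, q=1
  k=1: a=2, p=49, q=2
  k=2: a=7, p=367, q=15
  k=3: a=3, p=1150, q=47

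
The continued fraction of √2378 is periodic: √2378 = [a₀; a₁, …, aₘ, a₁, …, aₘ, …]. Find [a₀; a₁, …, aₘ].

[48; 1, 3, 3, 1, 96]

a₀ = ⌊√2378⌋ = 48.
With m₀=0, d₀=1 and mₖ₊₁ = dₖaₖ − mₖ, dₖ₊₁ = (n − mₖ₊₁²)/dₖ, aₖ₊₁ = ⌊(a₀+mₖ₊₁)/dₖ₊₁⌋:
  k=1: m=48, d=74, a=1
  k=2: m=26, d=23, a=3
  k=3: m=43, d=23, a=3
  k=4: m=26, d=74, a=1
  k=5: m=48, d=1, a=96
d=1 and a=2a₀=96 at k=5, so the next step gives (m, d) = (48, 74) again — its k=1 value — and the period has length 5.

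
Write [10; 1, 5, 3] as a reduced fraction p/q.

206/19

Using pₖ = aₖpₖ₋₁ + pₖ₋₂ and qₖ = aₖqₖ₋₁ + qₖ₋₂:
  k=0: a=10, p=10, q=1
  k=1: a=1, p=11, q=1
  k=2: a=5, p=65, q=6
  k=3: a=3, p=206, q=19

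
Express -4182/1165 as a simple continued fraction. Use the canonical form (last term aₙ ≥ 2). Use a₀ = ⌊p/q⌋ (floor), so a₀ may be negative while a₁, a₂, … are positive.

-4182 = -4·1165 + 478
1165 = 2·478 + 209
478 = 2·209 + 60
209 = 3·60 + 29
60 = 2·29 + 2
29 = 14·2 + 1
2 = 2·1 + 0  (stop)
So -4182/1165 = [-4; 2, 2, 3, 2, 14, 2].

[-4; 2, 2, 3, 2, 14, 2]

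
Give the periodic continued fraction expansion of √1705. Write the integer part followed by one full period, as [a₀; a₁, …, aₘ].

[41; 3, 2, 3, 82]

a₀ = ⌊√1705⌋ = 41.
With m₀=0, d₀=1 and mₖ₊₁ = dₖaₖ − mₖ, dₖ₊₁ = (n − mₖ₊₁²)/dₖ, aₖ₊₁ = ⌊(a₀+mₖ₊₁)/dₖ₊₁⌋:
  k=1: m=41, d=24, a=3
  k=2: m=31, d=31, a=2
  k=3: m=31, d=24, a=3
  k=4: m=41, d=1, a=82
d=1 and a=2a₀=82 at k=4, so the next step gives (m, d) = (41, 24) again — its k=1 value — and the period has length 4.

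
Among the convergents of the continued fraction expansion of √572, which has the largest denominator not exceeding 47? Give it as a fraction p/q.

287/12

√572 = [23; 1, 10, 1, 46, …] (period length 4).
Convergents:
  p_0/q_0 = 23/1
  p_1/q_1 = 24/1
  p_2/q_2 = 263/11
  p_3/q_3 = 287/12
  p_4/q_4 = 13465/563
q_3 = 12 ≤ 47 < 563 = q_4, so the answer is 287/12.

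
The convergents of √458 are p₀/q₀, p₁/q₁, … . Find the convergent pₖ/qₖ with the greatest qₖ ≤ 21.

√458 = [21; 2, 2, 42, …] (period length 3).
Convergents:
  p_0/q_0 = 21/1
  p_1/q_1 = 43/2
  p_2/q_2 = 107/5
  p_3/q_3 = 4537/212
q_2 = 5 ≤ 21 < 212 = q_3, so the answer is 107/5.

107/5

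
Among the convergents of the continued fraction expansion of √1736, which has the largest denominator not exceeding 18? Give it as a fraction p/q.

125/3

√1736 = [41; 1, 1, 1, 82, …] (period length 4).
Convergents:
  p_0/q_0 = 41/1
  p_1/q_1 = 42/1
  p_2/q_2 = 83/2
  p_3/q_3 = 125/3
  p_4/q_4 = 10333/248
q_3 = 3 ≤ 18 < 248 = q_4, so the answer is 125/3.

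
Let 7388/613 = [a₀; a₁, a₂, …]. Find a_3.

2

7388 = 12·613 + 32   →  a_0 = 12
613 = 19·32 + 5   →  a_1 = 19
32 = 6·5 + 2   →  a_2 = 6
5 = 2·2 + 1   →  a_3 = 2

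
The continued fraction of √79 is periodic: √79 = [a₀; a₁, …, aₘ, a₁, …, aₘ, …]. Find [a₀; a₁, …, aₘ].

[8; 1, 7, 1, 16]

a₀ = ⌊√79⌋ = 8.
With m₀=0, d₀=1 and mₖ₊₁ = dₖaₖ − mₖ, dₖ₊₁ = (n − mₖ₊₁²)/dₖ, aₖ₊₁ = ⌊(a₀+mₖ₊₁)/dₖ₊₁⌋:
  k=1: m=8, d=15, a=1
  k=2: m=7, d=2, a=7
  k=3: m=7, d=15, a=1
  k=4: m=8, d=1, a=16
d=1 and a=2a₀=16 at k=4, so the next step gives (m, d) = (8, 15) again — its k=1 value — and the period has length 4.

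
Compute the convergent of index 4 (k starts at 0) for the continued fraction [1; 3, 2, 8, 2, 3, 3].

Using pₖ = aₖpₖ₋₁ + pₖ₋₂, qₖ = aₖqₖ₋₁ + qₖ₋₂ (with p₋₁=1, p₋₂=0, q₋₁=0, q₋₂=1):
  k=0: a=1, p=1, q=1
  k=1: a=3, p=4, q=3
  k=2: a=2, p=9, q=7
  k=3: a=8, p=76, q=59
  k=4: a=2, p=161, q=125

161/125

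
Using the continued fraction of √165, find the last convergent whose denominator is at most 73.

912/71

√165 = [12; 1, 5, 2, 5, 1, 24, …] (period length 6).
Convergents:
  p_0/q_0 = 12/1
  p_1/q_1 = 13/1
  p_2/q_2 = 77/6
  p_3/q_3 = 167/13
  p_4/q_4 = 912/71
  p_5/q_5 = 1079/84
q_4 = 71 ≤ 73 < 84 = q_5, so the answer is 912/71.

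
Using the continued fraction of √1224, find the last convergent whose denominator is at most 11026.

√1224 = [34; 1, 68, …] (period length 2).
Convergents:
  p_0/q_0 = 34/1
  p_1/q_1 = 35/1
  p_2/q_2 = 2414/69
  p_3/q_3 = 2449/70
  p_4/q_4 = 168946/4829
  p_5/q_5 = 171395/4899
  p_6/q_6 = 11823806/337961
q_5 = 4899 ≤ 11026 < 337961 = q_6, so the answer is 171395/4899.

171395/4899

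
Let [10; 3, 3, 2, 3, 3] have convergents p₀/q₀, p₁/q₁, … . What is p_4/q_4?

Using pₖ = aₖpₖ₋₁ + pₖ₋₂, qₖ = aₖqₖ₋₁ + qₖ₋₂ (with p₋₁=1, p₋₂=0, q₋₁=0, q₋₂=1):
  k=0: a=10, p=10, q=1
  k=1: a=3, p=31, q=3
  k=2: a=3, p=103, q=10
  k=3: a=2, p=237, q=23
  k=4: a=3, p=814, q=79

814/79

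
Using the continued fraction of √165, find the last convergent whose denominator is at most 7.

√165 = [12; 1, 5, 2, 5, 1, 24, …] (period length 6).
Convergents:
  p_0/q_0 = 12/1
  p_1/q_1 = 13/1
  p_2/q_2 = 77/6
  p_3/q_3 = 167/13
q_2 = 6 ≤ 7 < 13 = q_3, so the answer is 77/6.

77/6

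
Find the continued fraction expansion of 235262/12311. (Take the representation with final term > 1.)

[19; 9, 10, 10, 3, 4]

235262 = 19·12311 + 1353
12311 = 9·1353 + 134
1353 = 10·134 + 13
134 = 10·13 + 4
13 = 3·4 + 1
4 = 4·1 + 0  (stop)
So 235262/12311 = [19; 9, 10, 10, 3, 4].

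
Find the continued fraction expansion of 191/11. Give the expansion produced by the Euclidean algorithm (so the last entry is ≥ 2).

191 = 17·11 + 4
11 = 2·4 + 3
4 = 1·3 + 1
3 = 3·1 + 0  (stop)
So 191/11 = [17; 2, 1, 3].

[17; 2, 1, 3]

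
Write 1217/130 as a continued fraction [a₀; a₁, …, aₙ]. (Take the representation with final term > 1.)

1217 = 9·130 + 47
130 = 2·47 + 36
47 = 1·36 + 11
36 = 3·11 + 3
11 = 3·3 + 2
3 = 1·2 + 1
2 = 2·1 + 0  (stop)
So 1217/130 = [9; 2, 1, 3, 3, 1, 2].

[9; 2, 1, 3, 3, 1, 2]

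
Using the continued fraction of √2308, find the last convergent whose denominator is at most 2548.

√2308 = [48; 24, 96, …] (period length 2).
Convergents:
  p_0/q_0 = 48/1
  p_1/q_1 = 1153/24
  p_2/q_2 = 110736/2305
  p_3/q_3 = 2658817/55344
q_2 = 2305 ≤ 2548 < 55344 = q_3, so the answer is 110736/2305.

110736/2305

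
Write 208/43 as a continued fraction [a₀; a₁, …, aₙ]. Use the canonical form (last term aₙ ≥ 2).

208 = 4*43 + 36
43 = 1*36 + 7
36 = 5*7 + 1
7 = 7*1 + 0  (stop)
So 208/43 = [4; 1, 5, 7].

[4; 1, 5, 7]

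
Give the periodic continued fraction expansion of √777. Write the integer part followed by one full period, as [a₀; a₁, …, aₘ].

a₀ = ⌊√777⌋ = 27.
With m₀=0, d₀=1 and mₖ₊₁ = dₖaₖ − mₖ, dₖ₊₁ = (n − mₖ₊₁²)/dₖ, aₖ₊₁ = ⌊(a₀+mₖ₊₁)/dₖ₊₁⌋:
  k=1: m=27, d=48, a=1
  k=2: m=21, d=7, a=6
  k=3: m=21, d=48, a=1
  k=4: m=27, d=1, a=54
d=1 and a=2a₀=54 at k=4, so the next step gives (m, d) = (27, 48) again — its k=1 value — and the period has length 4.

[27; 1, 6, 1, 54]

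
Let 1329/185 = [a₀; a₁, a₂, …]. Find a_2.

1329 = 7·185 + 34   →  a_0 = 7
185 = 5·34 + 15   →  a_1 = 5
34 = 2·15 + 4   →  a_2 = 2

2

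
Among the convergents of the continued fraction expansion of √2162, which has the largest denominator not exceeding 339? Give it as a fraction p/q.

8602/185

√2162 = [46; 2, 92, …] (period length 2).
Convergents:
  p_0/q_0 = 46/1
  p_1/q_1 = 93/2
  p_2/q_2 = 8602/185
  p_3/q_3 = 17297/372
q_2 = 185 ≤ 339 < 372 = q_3, so the answer is 8602/185.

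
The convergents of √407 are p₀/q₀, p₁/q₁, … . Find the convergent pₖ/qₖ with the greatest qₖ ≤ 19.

343/17

√407 = [20; 5, 1, 2, 1, 5, 40, …] (period length 6).
Convergents:
  p_0/q_0 = 20/1
  p_1/q_1 = 101/5
  p_2/q_2 = 121/6
  p_3/q_3 = 343/17
  p_4/q_4 = 464/23
q_3 = 17 ≤ 19 < 23 = q_4, so the answer is 343/17.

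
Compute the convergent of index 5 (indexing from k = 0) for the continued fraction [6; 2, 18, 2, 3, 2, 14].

Using pₖ = aₖpₖ₋₁ + pₖ₋₂, qₖ = aₖqₖ₋₁ + qₖ₋₂ (with p₋₁=1, p₋₂=0, q₋₁=0, q₋₂=1):
  k=0: a=6, p=6, q=1
  k=1: a=2, p=13, q=2
  k=2: a=18, p=240, q=37
  k=3: a=2, p=493, q=76
  k=4: a=3, p=1719, q=265
  k=5: a=2, p=3931, q=606

3931/606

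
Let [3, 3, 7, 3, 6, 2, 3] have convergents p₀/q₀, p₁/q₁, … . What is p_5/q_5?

Using pₖ = aₖpₖ₋₁ + pₖ₋₂, qₖ = aₖqₖ₋₁ + qₖ₋₂ (with p₋₁=1, p₋₂=0, q₋₁=0, q₋₂=1):
  k=0: a=3, p=3, q=1
  k=1: a=3, p=10, q=3
  k=2: a=7, p=73, q=22
  k=3: a=3, p=229, q=69
  k=4: a=6, p=1447, q=436
  k=5: a=2, p=3123, q=941

3123/941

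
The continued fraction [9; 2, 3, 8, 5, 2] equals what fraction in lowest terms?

Using pₖ = aₖpₖ₋₁ + pₖ₋₂ and qₖ = aₖqₖ₋₁ + qₖ₋₂:
  k=0: a=9, p=9, q=1
  k=1: a=2, p=19, q=2
  k=2: a=3, p=66, q=7
  k=3: a=8, p=547, q=58
  k=4: a=5, p=2801, q=297
  k=5: a=2, p=6149, q=652

6149/652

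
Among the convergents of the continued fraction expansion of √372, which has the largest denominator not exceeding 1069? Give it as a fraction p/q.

√372 = [19; 3, 2, 12, 2, 3, 38, …] (period length 6).
Convergents:
  p_0/q_0 = 19/1
  p_1/q_1 = 58/3
  p_2/q_2 = 135/7
  p_3/q_3 = 1678/87
  p_4/q_4 = 3491/181
  p_5/q_5 = 12151/630
  p_6/q_6 = 465229/24121
q_5 = 630 ≤ 1069 < 24121 = q_6, so the answer is 12151/630.

12151/630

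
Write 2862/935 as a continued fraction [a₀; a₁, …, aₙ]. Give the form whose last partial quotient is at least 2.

2862 = 3·935 + 57
935 = 16·57 + 23
57 = 2·23 + 11
23 = 2·11 + 1
11 = 11·1 + 0  (stop)
So 2862/935 = [3; 16, 2, 2, 11].

[3; 16, 2, 2, 11]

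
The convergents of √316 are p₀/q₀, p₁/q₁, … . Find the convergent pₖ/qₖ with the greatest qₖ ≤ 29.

√316 = [17; 1, 3, 2, 8, 2, 3, 1, 34, …] (period length 8).
Convergents:
  p_0/q_0 = 17/1
  p_1/q_1 = 18/1
  p_2/q_2 = 71/4
  p_3/q_3 = 160/9
  p_4/q_4 = 1351/76
q_3 = 9 ≤ 29 < 76 = q_4, so the answer is 160/9.

160/9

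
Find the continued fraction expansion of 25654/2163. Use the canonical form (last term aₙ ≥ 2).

25654 = 11*2163 + 1861
2163 = 1*1861 + 302
1861 = 6*302 + 49
302 = 6*49 + 8
49 = 6*8 + 1
8 = 8*1 + 0  (stop)
So 25654/2163 = [11; 1, 6, 6, 6, 8].

[11; 1, 6, 6, 6, 8]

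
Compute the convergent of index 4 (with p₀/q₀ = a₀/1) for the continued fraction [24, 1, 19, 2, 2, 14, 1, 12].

2545/102

Using pₖ = aₖpₖ₋₁ + pₖ₋₂, qₖ = aₖqₖ₋₁ + qₖ₋₂ (with p₋₁=1, p₋₂=0, q₋₁=0, q₋₂=1):
  k=0: a=24, p=24, q=1
  k=1: a=1, p=25, q=1
  k=2: a=19, p=499, q=20
  k=3: a=2, p=1023, q=41
  k=4: a=2, p=2545, q=102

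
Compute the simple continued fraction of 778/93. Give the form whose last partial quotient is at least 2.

[8; 2, 1, 2, 1, 3, 2]

778 = 8*93 + 34
93 = 2*34 + 25
34 = 1*25 + 9
25 = 2*9 + 7
9 = 1*7 + 2
7 = 3*2 + 1
2 = 2*1 + 0  (stop)
So 778/93 = [8; 2, 1, 2, 1, 3, 2].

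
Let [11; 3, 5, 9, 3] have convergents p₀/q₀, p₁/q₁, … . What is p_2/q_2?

Using pₖ = aₖpₖ₋₁ + pₖ₋₂, qₖ = aₖqₖ₋₁ + qₖ₋₂ (with p₋₁=1, p₋₂=0, q₋₁=0, q₋₂=1):
  k=0: a=11, p=11, q=1
  k=1: a=3, p=34, q=3
  k=2: a=5, p=181, q=16

181/16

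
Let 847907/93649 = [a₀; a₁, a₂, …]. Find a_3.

847907 = 9·93649 + 5066   →  a_0 = 9
93649 = 18·5066 + 2461   →  a_1 = 18
5066 = 2·2461 + 144   →  a_2 = 2
2461 = 17·144 + 13   →  a_3 = 17

17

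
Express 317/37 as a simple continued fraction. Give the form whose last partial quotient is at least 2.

317 = 8*37 + 21
37 = 1*21 + 16
21 = 1*16 + 5
16 = 3*5 + 1
5 = 5*1 + 0  (stop)
So 317/37 = [8; 1, 1, 3, 5].

[8; 1, 1, 3, 5]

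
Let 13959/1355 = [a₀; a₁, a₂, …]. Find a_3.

13959 = 10·1355 + 409   →  a_0 = 10
1355 = 3·409 + 128   →  a_1 = 3
409 = 3·128 + 25   →  a_2 = 3
128 = 5·25 + 3   →  a_3 = 5

5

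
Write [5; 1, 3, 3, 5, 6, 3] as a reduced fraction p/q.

7787/1350

Fold from the inside: start with 3/1.
  6 + 1/3 = 19/3
  5 + 3/19 = 98/19
  3 + 19/98 = 313/98
  3 + 98/313 = 1037/313
  1 + 313/1037 = 1350/1037
  5 + 1037/1350 = 7787/1350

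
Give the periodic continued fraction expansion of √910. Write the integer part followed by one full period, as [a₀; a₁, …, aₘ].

a₀ = ⌊√910⌋ = 30.
With m₀=0, d₀=1 and mₖ₊₁ = dₖaₖ − mₖ, dₖ₊₁ = (n − mₖ₊₁²)/dₖ, aₖ₊₁ = ⌊(a₀+mₖ₊₁)/dₖ₊₁⌋:
  k=1: m=30, d=10, a=6
  k=2: m=30, d=1, a=60
d=1 and a=2a₀=60 at k=2, so the next step gives (m, d) = (30, 10) again — its k=1 value — and the period has length 2.

[30; 6, 60]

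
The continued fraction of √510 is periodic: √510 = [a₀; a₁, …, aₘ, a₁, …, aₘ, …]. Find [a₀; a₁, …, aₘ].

a₀ = ⌊√510⌋ = 22.
With m₀=0, d₀=1 and mₖ₊₁ = dₖaₖ − mₖ, dₖ₊₁ = (n − mₖ₊₁²)/dₖ, aₖ₊₁ = ⌊(a₀+mₖ₊₁)/dₖ₊₁⌋:
  k=1: m=22, d=26, a=1
  k=2: m=4, d=19, a=1
  k=3: m=15, d=15, a=2
  k=4: m=15, d=19, a=1
  k=5: m=4, d=26, a=1
  k=6: m=22, d=1, a=44
d=1 and a=2a₀=44 at k=6, so the next step gives (m, d) = (22, 26) again — its k=1 value — and the period has length 6.

[22; 1, 1, 2, 1, 1, 44]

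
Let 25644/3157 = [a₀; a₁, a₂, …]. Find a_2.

25644 = 8·3157 + 388   →  a_0 = 8
3157 = 8·388 + 53   →  a_1 = 8
388 = 7·53 + 17   →  a_2 = 7

7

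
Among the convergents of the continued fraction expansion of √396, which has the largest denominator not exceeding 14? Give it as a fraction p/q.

√396 = [19; 1, 8, 1, 38, …] (period length 4).
Convergents:
  p_0/q_0 = 19/1
  p_1/q_1 = 20/1
  p_2/q_2 = 179/9
  p_3/q_3 = 199/10
  p_4/q_4 = 7741/389
q_3 = 10 ≤ 14 < 389 = q_4, so the answer is 199/10.

199/10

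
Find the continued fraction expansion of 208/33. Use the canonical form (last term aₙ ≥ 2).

208 = 6×33 + 10
33 = 3×10 + 3
10 = 3×3 + 1
3 = 3×1 + 0  (stop)
So 208/33 = [6; 3, 3, 3].

[6; 3, 3, 3]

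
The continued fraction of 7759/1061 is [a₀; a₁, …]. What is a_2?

7759 = 7·1061 + 332   →  a_0 = 7
1061 = 3·332 + 65   →  a_1 = 3
332 = 5·65 + 7   →  a_2 = 5

5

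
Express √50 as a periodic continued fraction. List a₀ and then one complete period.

[7; 14]

a₀ = ⌊√50⌋ = 7.
With m₀=0, d₀=1 and mₖ₊₁ = dₖaₖ − mₖ, dₖ₊₁ = (n − mₖ₊₁²)/dₖ, aₖ₊₁ = ⌊(a₀+mₖ₊₁)/dₖ₊₁⌋:
  k=1: m=7, d=1, a=14
d=1 and a=2a₀=14 at k=1, so the next step gives (m, d) = (7, 1) again — its k=1 value — and the period has length 1.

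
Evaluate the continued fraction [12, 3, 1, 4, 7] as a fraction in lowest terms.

Using pₖ = aₖpₖ₋₁ + pₖ₋₂ and qₖ = aₖqₖ₋₁ + qₖ₋₂:
  k=0: a=12, p=12, q=1
  k=1: a=3, p=37, q=3
  k=2: a=1, p=49, q=4
  k=3: a=4, p=233, q=19
  k=4: a=7, p=1680, q=137

1680/137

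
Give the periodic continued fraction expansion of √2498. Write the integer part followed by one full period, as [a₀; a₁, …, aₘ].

a₀ = ⌊√2498⌋ = 49.
With m₀=0, d₀=1 and mₖ₊₁ = dₖaₖ − mₖ, dₖ₊₁ = (n − mₖ₊₁²)/dₖ, aₖ₊₁ = ⌊(a₀+mₖ₊₁)/dₖ₊₁⌋:
  k=1: m=49, d=97, a=1
  k=2: m=48, d=2, a=48
  k=3: m=48, d=97, a=1
  k=4: m=49, d=1, a=98
d=1 and a=2a₀=98 at k=4, so the next step gives (m, d) = (49, 97) again — its k=1 value — and the period has length 4.

[49; 1, 48, 1, 98]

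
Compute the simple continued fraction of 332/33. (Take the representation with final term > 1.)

[10; 16, 2]

332 = 10·33 + 2
33 = 16·2 + 1
2 = 2·1 + 0  (stop)
So 332/33 = [10; 16, 2].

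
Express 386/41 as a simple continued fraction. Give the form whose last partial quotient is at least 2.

[9; 2, 2, 2, 3]

386 = 9×41 + 17
41 = 2×17 + 7
17 = 2×7 + 3
7 = 2×3 + 1
3 = 3×1 + 0  (stop)
So 386/41 = [9; 2, 2, 2, 3].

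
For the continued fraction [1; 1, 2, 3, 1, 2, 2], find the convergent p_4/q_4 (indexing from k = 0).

22/13

Using pₖ = aₖpₖ₋₁ + pₖ₋₂, qₖ = aₖqₖ₋₁ + qₖ₋₂ (with p₋₁=1, p₋₂=0, q₋₁=0, q₋₂=1):
  k=0: a=1, p=1, q=1
  k=1: a=1, p=2, q=1
  k=2: a=2, p=5, q=3
  k=3: a=3, p=17, q=10
  k=4: a=1, p=22, q=13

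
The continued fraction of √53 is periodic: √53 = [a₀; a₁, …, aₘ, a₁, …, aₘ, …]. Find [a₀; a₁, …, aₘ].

[7; 3, 1, 1, 3, 14]

a₀ = ⌊√53⌋ = 7.
With m₀=0, d₀=1 and mₖ₊₁ = dₖaₖ − mₖ, dₖ₊₁ = (n − mₖ₊₁²)/dₖ, aₖ₊₁ = ⌊(a₀+mₖ₊₁)/dₖ₊₁⌋:
  k=1: m=7, d=4, a=3
  k=2: m=5, d=7, a=1
  k=3: m=2, d=7, a=1
  k=4: m=5, d=4, a=3
  k=5: m=7, d=1, a=14
d=1 and a=2a₀=14 at k=5, so the next step gives (m, d) = (7, 4) again — its k=1 value — and the period has length 5.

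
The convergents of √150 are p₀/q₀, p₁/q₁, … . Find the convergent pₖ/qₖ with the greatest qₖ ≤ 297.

1188/97

√150 = [12; 4, 24, …] (period length 2).
Convergents:
  p_0/q_0 = 12/1
  p_1/q_1 = 49/4
  p_2/q_2 = 1188/97
  p_3/q_3 = 4801/392
q_2 = 97 ≤ 297 < 392 = q_3, so the answer is 1188/97.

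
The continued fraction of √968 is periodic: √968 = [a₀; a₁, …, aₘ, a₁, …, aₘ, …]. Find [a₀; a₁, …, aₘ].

[31; 8, 1, 6, 1, 8, 62]

a₀ = ⌊√968⌋ = 31.
With m₀=0, d₀=1 and mₖ₊₁ = dₖaₖ − mₖ, dₖ₊₁ = (n − mₖ₊₁²)/dₖ, aₖ₊₁ = ⌊(a₀+mₖ₊₁)/dₖ₊₁⌋:
  k=1: m=31, d=7, a=8
  k=2: m=25, d=49, a=1
  k=3: m=24, d=8, a=6
  k=4: m=24, d=49, a=1
  k=5: m=25, d=7, a=8
  k=6: m=31, d=1, a=62
d=1 and a=2a₀=62 at k=6, so the next step gives (m, d) = (31, 7) again — its k=1 value — and the period has length 6.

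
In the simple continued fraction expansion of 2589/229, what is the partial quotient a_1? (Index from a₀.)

2589 = 11·229 + 70   →  a_0 = 11
229 = 3·70 + 19   →  a_1 = 3

3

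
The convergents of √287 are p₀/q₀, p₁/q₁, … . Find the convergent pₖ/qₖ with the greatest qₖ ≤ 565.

9487/560

√287 = [16; 1, 15, 1, 32, …] (period length 4).
Convergents:
  p_0/q_0 = 16/1
  p_1/q_1 = 17/1
  p_2/q_2 = 271/16
  p_3/q_3 = 288/17
  p_4/q_4 = 9487/560
  p_5/q_5 = 9775/577
q_4 = 560 ≤ 565 < 577 = q_5, so the answer is 9487/560.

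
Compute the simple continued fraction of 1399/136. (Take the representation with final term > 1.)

[10; 3, 2, 19]

1399 = 10×136 + 39
136 = 3×39 + 19
39 = 2×19 + 1
19 = 19×1 + 0  (stop)
So 1399/136 = [10; 3, 2, 19].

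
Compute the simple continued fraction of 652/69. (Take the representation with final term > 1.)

652 = 9*69 + 31
69 = 2*31 + 7
31 = 4*7 + 3
7 = 2*3 + 1
3 = 3*1 + 0  (stop)
So 652/69 = [9; 2, 4, 2, 3].

[9; 2, 4, 2, 3]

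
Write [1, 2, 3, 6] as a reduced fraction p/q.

63/44

Fold from the inside: start with 6/1.
  3 + 1/6 = 19/6
  2 + 6/19 = 44/19
  1 + 19/44 = 63/44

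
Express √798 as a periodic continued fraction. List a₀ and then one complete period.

[28; 4, 56]

a₀ = ⌊√798⌋ = 28.
With m₀=0, d₀=1 and mₖ₊₁ = dₖaₖ − mₖ, dₖ₊₁ = (n − mₖ₊₁²)/dₖ, aₖ₊₁ = ⌊(a₀+mₖ₊₁)/dₖ₊₁⌋:
  k=1: m=28, d=14, a=4
  k=2: m=28, d=1, a=56
d=1 and a=2a₀=56 at k=2, so the next step gives (m, d) = (28, 14) again — its k=1 value — and the period has length 2.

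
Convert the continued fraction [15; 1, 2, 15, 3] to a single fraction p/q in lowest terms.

2210/141

Fold from the inside: start with 3/1.
  15 + 1/3 = 46/3
  2 + 3/46 = 95/46
  1 + 46/95 = 141/95
  15 + 95/141 = 2210/141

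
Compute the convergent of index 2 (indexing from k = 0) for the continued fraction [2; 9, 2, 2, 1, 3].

40/19

Using pₖ = aₖpₖ₋₁ + pₖ₋₂, qₖ = aₖqₖ₋₁ + qₖ₋₂ (with p₋₁=1, p₋₂=0, q₋₁=0, q₋₂=1):
  k=0: a=2, p=2, q=1
  k=1: a=9, p=19, q=9
  k=2: a=2, p=40, q=19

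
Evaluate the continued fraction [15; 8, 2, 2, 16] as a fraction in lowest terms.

Fold from the inside: start with 16/1.
  2 + 1/16 = 33/16
  2 + 16/33 = 82/33
  8 + 33/82 = 689/82
  15 + 82/689 = 10417/689

10417/689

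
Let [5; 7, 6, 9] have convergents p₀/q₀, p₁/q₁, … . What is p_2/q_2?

Using pₖ = aₖpₖ₋₁ + pₖ₋₂, qₖ = aₖqₖ₋₁ + qₖ₋₂ (with p₋₁=1, p₋₂=0, q₋₁=0, q₋₂=1):
  k=0: a=5, p=5, q=1
  k=1: a=7, p=36, q=7
  k=2: a=6, p=221, q=43

221/43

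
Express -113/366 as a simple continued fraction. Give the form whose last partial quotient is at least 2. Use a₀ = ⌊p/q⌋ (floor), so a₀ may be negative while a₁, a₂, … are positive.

[-1; 1, 2, 4, 5, 2, 2]

-113 = -1·366 + 253
366 = 1·253 + 113
253 = 2·113 + 27
113 = 4·27 + 5
27 = 5·5 + 2
5 = 2·2 + 1
2 = 2·1 + 0  (stop)
So -113/366 = [-1; 1, 2, 4, 5, 2, 2].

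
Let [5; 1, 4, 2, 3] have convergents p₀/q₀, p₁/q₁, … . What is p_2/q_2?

Using pₖ = aₖpₖ₋₁ + pₖ₋₂, qₖ = aₖqₖ₋₁ + qₖ₋₂ (with p₋₁=1, p₋₂=0, q₋₁=0, q₋₂=1):
  k=0: a=5, p=5, q=1
  k=1: a=1, p=6, q=1
  k=2: a=4, p=29, q=5

29/5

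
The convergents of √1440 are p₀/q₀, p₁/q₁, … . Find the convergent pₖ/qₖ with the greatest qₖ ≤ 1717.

√1440 = [37; 1, 17, 1, 74, …] (period length 4).
Convergents:
  p_0/q_0 = 37/1
  p_1/q_1 = 38/1
  p_2/q_2 = 683/18
  p_3/q_3 = 721/19
  p_4/q_4 = 54037/1424
  p_5/q_5 = 54758/1443
  p_6/q_6 = 984923/25955
q_5 = 1443 ≤ 1717 < 25955 = q_6, so the answer is 54758/1443.

54758/1443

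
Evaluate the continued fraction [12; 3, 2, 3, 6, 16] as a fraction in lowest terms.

29991/2440

Using pₖ = aₖpₖ₋₁ + pₖ₋₂ and qₖ = aₖqₖ₋₁ + qₖ₋₂:
  k=0: a=12, p=12, q=1
  k=1: a=3, p=37, q=3
  k=2: a=2, p=86, q=7
  k=3: a=3, p=295, q=24
  k=4: a=6, p=1856, q=151
  k=5: a=16, p=29991, q=2440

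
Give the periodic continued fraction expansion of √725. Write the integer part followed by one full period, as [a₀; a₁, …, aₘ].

[26; 1, 12, 2, 12, 1, 52]

a₀ = ⌊√725⌋ = 26.
With m₀=0, d₀=1 and mₖ₊₁ = dₖaₖ − mₖ, dₖ₊₁ = (n − mₖ₊₁²)/dₖ, aₖ₊₁ = ⌊(a₀+mₖ₊₁)/dₖ₊₁⌋:
  k=1: m=26, d=49, a=1
  k=2: m=23, d=4, a=12
  k=3: m=25, d=25, a=2
  k=4: m=25, d=4, a=12
  k=5: m=23, d=49, a=1
  k=6: m=26, d=1, a=52
d=1 and a=2a₀=52 at k=6, so the next step gives (m, d) = (26, 49) again — its k=1 value — and the period has length 6.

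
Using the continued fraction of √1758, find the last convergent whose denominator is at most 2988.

49266/1175

√1758 = [41; 1, 12, 1, 82, …] (period length 4).
Convergents:
  p_0/q_0 = 41/1
  p_1/q_1 = 42/1
  p_2/q_2 = 545/13
  p_3/q_3 = 587/14
  p_4/q_4 = 48679/1161
  p_5/q_5 = 49266/1175
  p_6/q_6 = 639871/15261
q_5 = 1175 ≤ 2988 < 15261 = q_6, so the answer is 49266/1175.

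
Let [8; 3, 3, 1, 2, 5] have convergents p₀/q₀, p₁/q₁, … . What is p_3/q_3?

108/13

Using pₖ = aₖpₖ₋₁ + pₖ₋₂, qₖ = aₖqₖ₋₁ + qₖ₋₂ (with p₋₁=1, p₋₂=0, q₋₁=0, q₋₂=1):
  k=0: a=8, p=8, q=1
  k=1: a=3, p=25, q=3
  k=2: a=3, p=83, q=10
  k=3: a=1, p=108, q=13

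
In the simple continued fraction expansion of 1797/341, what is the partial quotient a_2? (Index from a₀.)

1797 = 5·341 + 92   →  a_0 = 5
341 = 3·92 + 65   →  a_1 = 3
92 = 1·65 + 27   →  a_2 = 1

1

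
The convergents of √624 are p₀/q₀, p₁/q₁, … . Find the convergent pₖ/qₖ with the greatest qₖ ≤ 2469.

61176/2449

√624 = [24; 1, 48, …] (period length 2).
Convergents:
  p_0/q_0 = 24/1
  p_1/q_1 = 25/1
  p_2/q_2 = 1224/49
  p_3/q_3 = 1249/50
  p_4/q_4 = 61176/2449
  p_5/q_5 = 62425/2499
q_4 = 2449 ≤ 2469 < 2499 = q_5, so the answer is 61176/2449.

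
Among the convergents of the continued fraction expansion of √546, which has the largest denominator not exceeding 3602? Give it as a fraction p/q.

√546 = [23; 2, 1, 2, 1, 2, 46, …] (period length 6).
Convergents:
  p_0/q_0 = 23/1
  p_1/q_1 = 47/2
  p_2/q_2 = 70/3
  p_3/q_3 = 187/8
  p_4/q_4 = 257/11
  p_5/q_5 = 701/30
  p_6/q_6 = 32503/1391
  p_7/q_7 = 65707/2812
  p_8/q_8 = 98210/4203
q_7 = 2812 ≤ 3602 < 4203 = q_8, so the answer is 65707/2812.

65707/2812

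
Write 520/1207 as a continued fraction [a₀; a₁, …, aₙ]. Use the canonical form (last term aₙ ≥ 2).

520 = 0*1207 + 520
1207 = 2*520 + 167
520 = 3*167 + 19
167 = 8*19 + 15
19 = 1*15 + 4
15 = 3*4 + 3
4 = 1*3 + 1
3 = 3*1 + 0  (stop)
So 520/1207 = [0; 2, 3, 8, 1, 3, 1, 3].

[0; 2, 3, 8, 1, 3, 1, 3]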